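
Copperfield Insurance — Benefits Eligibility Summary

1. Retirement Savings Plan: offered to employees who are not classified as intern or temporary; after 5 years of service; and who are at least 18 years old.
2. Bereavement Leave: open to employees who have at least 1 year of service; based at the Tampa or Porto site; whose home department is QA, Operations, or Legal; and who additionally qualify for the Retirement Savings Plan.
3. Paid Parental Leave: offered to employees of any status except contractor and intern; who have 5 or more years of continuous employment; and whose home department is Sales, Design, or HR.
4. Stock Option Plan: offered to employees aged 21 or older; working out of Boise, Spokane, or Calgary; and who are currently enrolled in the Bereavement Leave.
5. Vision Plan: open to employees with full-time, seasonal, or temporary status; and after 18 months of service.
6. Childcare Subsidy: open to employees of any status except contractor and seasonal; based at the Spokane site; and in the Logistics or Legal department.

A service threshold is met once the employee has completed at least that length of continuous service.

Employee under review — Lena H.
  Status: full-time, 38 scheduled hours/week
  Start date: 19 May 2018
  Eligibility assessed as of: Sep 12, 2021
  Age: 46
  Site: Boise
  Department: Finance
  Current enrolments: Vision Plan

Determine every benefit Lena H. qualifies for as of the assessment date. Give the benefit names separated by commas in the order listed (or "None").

Vision Plan

Service from 19 May 2018 to Sep 12, 2021: 1212 days.
Retirement Savings Plan — status full-time ✓ (not excluded); service 1212 days < 5 years (≈1825 days) ✗ → not eligible.
Bereavement Leave — service 1212 days ≥ 1 year (≈365 days) ✓; site Boise ✗ (not Tampa or Porto) → not eligible.
Paid Parental Leave — status full-time ✓ (not excluded); service 1212 days < 5 years (≈1825 days) ✗ → not eligible.
Stock Option Plan — age 46 ≥ 21 ✓; site Boise ✓; not enrolled in Bereavement Leave ✗ → not eligible.
Vision Plan — status full-time ✓; service 1212 days ≥ 18 months (≈540 days) ✓ → eligible.
Childcare Subsidy — status full-time ✓ (not excluded); site Boise ✗ (not Spokane) → not eligible.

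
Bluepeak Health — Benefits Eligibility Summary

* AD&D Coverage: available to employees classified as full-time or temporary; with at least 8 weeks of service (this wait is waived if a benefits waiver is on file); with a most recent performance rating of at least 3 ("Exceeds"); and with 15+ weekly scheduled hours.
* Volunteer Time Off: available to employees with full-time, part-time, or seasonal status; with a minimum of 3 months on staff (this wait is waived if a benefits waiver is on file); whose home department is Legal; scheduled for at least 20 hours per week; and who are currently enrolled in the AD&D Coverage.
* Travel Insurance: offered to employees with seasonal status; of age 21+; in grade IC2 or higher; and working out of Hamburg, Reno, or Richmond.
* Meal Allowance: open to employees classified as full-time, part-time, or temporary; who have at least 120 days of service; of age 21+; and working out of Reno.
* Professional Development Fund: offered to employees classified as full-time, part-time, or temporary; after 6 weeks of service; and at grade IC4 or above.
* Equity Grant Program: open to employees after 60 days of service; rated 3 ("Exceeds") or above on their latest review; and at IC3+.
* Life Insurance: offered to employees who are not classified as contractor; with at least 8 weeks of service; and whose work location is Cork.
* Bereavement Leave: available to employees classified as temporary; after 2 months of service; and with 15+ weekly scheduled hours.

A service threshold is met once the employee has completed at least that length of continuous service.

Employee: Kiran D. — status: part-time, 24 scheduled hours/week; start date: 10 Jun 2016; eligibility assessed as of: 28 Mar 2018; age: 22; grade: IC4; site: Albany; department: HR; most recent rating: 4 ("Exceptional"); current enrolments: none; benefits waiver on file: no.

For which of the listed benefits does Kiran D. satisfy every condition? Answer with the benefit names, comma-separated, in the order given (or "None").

Service from 10 Jun 2016 to 28 Mar 2018: 656 days.
AD&D Coverage — status part-time ✗ (requires full-time or temporary) → not eligible.
Volunteer Time Off — status part-time ✓; no waiver, service 656 days ≥ 3 months (≈90 days) ✓; dept HR ✗ → not eligible.
Travel Insurance — status part-time ✗ (requires seasonal) → not eligible.
Meal Allowance — status part-time ✓; service 656 days ≥ 120 days ✓; age 22 ≥ 21 ✓; site Albany ✗ (not Reno) → not eligible.
Professional Development Fund — status part-time ✓; service 656 days ≥ 6 weeks (≈42 days) ✓; grade IC4 ≥ IC4 ✓ → eligible.
Equity Grant Program — service 656 days ≥ 60 days ✓; rating 4 ≥ 3 ✓; grade IC4 ≥ IC3 ✓ → eligible.
Life Insurance — status part-time ✓ (not excluded); service 656 days ≥ 8 weeks (≈56 days) ✓; site Albany ✗ (not Cork) → not eligible.
Bereavement Leave — status part-time ✗ (requires temporary) → not eligible.

Professional Development Fund, Equity Grant Program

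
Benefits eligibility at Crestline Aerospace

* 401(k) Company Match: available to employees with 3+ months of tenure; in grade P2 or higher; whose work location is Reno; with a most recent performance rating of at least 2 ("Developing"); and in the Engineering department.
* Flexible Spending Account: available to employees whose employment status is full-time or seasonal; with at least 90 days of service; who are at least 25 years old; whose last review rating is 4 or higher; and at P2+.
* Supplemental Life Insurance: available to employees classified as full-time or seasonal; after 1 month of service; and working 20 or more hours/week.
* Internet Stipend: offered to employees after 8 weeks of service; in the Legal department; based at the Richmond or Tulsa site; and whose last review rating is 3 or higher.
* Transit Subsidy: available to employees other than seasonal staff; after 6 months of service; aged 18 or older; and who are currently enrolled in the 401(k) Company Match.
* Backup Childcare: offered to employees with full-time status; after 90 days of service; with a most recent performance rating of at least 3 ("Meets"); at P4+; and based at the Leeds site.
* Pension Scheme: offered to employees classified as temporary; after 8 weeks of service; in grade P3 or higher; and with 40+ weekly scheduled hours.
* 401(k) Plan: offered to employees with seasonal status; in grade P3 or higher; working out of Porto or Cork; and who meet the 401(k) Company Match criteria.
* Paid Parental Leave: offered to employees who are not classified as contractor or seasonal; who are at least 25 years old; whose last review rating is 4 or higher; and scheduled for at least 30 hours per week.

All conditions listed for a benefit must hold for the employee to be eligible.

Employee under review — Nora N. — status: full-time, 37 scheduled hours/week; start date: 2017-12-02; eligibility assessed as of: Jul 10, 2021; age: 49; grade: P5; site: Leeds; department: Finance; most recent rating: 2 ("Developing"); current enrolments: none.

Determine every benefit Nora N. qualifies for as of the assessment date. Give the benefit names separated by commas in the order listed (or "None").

Service from 2017-12-02 to Jul 10, 2021: 1316 days.
401(k) Company Match — service 1316 days ≥ 3 months (≈90 days) ✓; grade P5 ≥ P2 ✓; site Leeds ✗ (not Reno) → not eligible.
Flexible Spending Account — status full-time ✓; service 1316 days ≥ 90 days ✓; age 49 ≥ 25 ✓; rating 2 < 4 ✗ → not eligible.
Supplemental Life Insurance — status full-time ✓; service 1316 days ≥ 1 month (≈30 days) ✓; 37 hrs/wk ≥ 20 ✓ → eligible.
Internet Stipend — service 1316 days ≥ 8 weeks (≈56 days) ✓; dept Finance ✗ → not eligible.
Transit Subsidy — status full-time ✓ (not excluded); service 1316 days ≥ 6 months (≈180 days) ✓; age 49 ≥ 18 ✓; not enrolled in 401(k) Company Match ✗ → not eligible.
Backup Childcare — status full-time ✓; service 1316 days ≥ 90 days ✓; rating 2 < 3 ✗ → not eligible.
Pension Scheme — status full-time ✗ (requires temporary) → not eligible.
401(k) Plan — status full-time ✗ (requires seasonal) → not eligible.
Paid Parental Leave — status full-time ✓ (not excluded); age 49 ≥ 25 ✓; rating 2 < 4 ✗ → not eligible.

Supplemental Life Insurance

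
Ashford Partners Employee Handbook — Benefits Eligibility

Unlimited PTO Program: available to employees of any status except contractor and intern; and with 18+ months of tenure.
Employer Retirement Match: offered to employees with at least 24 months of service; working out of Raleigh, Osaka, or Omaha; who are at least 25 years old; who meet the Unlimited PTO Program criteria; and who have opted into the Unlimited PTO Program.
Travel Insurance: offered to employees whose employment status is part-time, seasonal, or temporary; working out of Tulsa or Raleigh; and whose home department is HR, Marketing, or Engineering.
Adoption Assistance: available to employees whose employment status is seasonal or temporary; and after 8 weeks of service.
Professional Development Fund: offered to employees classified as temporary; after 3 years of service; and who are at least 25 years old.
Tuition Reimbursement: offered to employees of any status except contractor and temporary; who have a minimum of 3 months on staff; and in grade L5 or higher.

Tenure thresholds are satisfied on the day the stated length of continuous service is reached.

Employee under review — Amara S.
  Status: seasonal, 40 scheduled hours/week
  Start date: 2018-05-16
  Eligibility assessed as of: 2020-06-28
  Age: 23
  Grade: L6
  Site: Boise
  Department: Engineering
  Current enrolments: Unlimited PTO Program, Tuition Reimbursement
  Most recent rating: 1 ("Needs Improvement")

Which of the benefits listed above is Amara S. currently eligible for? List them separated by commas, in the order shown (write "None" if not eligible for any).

Service from 2018-05-16 to 2020-06-28: 774 days.
Unlimited PTO Program — status seasonal ✓ (not excluded); service 774 days ≥ 18 months (≈540 days) ✓ → eligible.
Employer Retirement Match — service 774 days ≥ 24 months (≈720 days) ✓; site Boise ✗ (not Raleigh, Osaka, or Omaha) → not eligible.
Travel Insurance — status seasonal ✓; site Boise ✗ (not Tulsa or Raleigh) → not eligible.
Adoption Assistance — status seasonal ✓; service 774 days ≥ 8 weeks (≈56 days) ✓ → eligible.
Professional Development Fund — status seasonal ✗ (requires temporary) → not eligible.
Tuition Reimbursement — status seasonal ✓ (not excluded); service 774 days ≥ 3 months (≈90 days) ✓; grade L6 ≥ L5 ✓ → eligible.

Unlimited PTO Program, Adoption Assistance, Tuition Reimbursement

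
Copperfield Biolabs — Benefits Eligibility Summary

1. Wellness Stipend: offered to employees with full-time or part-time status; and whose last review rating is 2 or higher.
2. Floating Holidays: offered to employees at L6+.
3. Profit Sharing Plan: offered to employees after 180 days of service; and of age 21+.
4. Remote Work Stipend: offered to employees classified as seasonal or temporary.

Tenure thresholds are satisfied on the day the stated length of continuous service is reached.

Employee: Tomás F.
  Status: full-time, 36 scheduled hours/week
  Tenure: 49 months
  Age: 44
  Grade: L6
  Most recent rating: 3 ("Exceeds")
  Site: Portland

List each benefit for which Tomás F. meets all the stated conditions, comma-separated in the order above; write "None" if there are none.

Wellness Stipend, Floating Holidays, Profit Sharing Plan

Wellness Stipend — status full-time ✓; rating 3 ≥ 2 ✓ → eligible.
Floating Holidays — grade L6 ≥ L6 ✓ → eligible.
Profit Sharing Plan — service 49 months ≥ 180 days ✓; age 44 ≥ 21 ✓ → eligible.
Remote Work Stipend — status full-time ✗ (requires seasonal or temporary) → not eligible.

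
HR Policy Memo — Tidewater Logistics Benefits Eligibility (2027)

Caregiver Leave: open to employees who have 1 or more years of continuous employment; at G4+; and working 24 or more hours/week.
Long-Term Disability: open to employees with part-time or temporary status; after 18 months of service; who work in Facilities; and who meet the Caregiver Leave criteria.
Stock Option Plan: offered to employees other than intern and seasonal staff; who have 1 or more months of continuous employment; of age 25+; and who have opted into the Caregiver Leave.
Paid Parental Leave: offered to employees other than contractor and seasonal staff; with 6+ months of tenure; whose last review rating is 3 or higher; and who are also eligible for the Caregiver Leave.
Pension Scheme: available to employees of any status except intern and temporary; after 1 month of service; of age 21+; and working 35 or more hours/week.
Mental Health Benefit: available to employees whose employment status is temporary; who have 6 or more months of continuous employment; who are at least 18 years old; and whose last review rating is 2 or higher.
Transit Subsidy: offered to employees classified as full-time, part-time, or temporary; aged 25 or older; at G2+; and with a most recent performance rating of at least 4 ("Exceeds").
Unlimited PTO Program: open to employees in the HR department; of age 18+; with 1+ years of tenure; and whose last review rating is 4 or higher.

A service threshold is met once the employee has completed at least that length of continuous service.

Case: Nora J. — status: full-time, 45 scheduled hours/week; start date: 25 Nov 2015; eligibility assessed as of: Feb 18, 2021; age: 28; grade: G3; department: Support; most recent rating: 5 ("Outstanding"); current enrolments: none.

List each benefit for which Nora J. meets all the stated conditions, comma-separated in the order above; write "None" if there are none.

Pension Scheme, Transit Subsidy

Service from 25 Nov 2015 to Feb 18, 2021: 1912 days.
Caregiver Leave — service 1912 days ≥ 1 year (≈365 days) ✓; grade G3 < G4 ✗ → not eligible.
Long-Term Disability — status full-time ✗ (requires part-time or temporary) → not eligible.
Stock Option Plan — status full-time ✓ (not excluded); service 1912 days ≥ 1 month (≈30 days) ✓; age 28 ≥ 25 ✓; not enrolled in Caregiver Leave ✗ → not eligible.
Paid Parental Leave — status full-time ✓ (not excluded); service 1912 days ≥ 6 months (≈180 days) ✓; rating 5 ≥ 3 ✓; not eligible for Caregiver Leave ✗ → not eligible.
Pension Scheme — status full-time ✓ (not excluded); service 1912 days ≥ 1 month (≈30 days) ✓; age 28 ≥ 21 ✓; 45 hrs/wk ≥ 35 ✓ → eligible.
Mental Health Benefit — status full-time ✗ (requires temporary) → not eligible.
Transit Subsidy — status full-time ✓; age 28 ≥ 25 ✓; grade G3 ≥ G2 ✓; rating 5 ≥ 4 ✓ → eligible.
Unlimited PTO Program — dept Support ✗ → not eligible.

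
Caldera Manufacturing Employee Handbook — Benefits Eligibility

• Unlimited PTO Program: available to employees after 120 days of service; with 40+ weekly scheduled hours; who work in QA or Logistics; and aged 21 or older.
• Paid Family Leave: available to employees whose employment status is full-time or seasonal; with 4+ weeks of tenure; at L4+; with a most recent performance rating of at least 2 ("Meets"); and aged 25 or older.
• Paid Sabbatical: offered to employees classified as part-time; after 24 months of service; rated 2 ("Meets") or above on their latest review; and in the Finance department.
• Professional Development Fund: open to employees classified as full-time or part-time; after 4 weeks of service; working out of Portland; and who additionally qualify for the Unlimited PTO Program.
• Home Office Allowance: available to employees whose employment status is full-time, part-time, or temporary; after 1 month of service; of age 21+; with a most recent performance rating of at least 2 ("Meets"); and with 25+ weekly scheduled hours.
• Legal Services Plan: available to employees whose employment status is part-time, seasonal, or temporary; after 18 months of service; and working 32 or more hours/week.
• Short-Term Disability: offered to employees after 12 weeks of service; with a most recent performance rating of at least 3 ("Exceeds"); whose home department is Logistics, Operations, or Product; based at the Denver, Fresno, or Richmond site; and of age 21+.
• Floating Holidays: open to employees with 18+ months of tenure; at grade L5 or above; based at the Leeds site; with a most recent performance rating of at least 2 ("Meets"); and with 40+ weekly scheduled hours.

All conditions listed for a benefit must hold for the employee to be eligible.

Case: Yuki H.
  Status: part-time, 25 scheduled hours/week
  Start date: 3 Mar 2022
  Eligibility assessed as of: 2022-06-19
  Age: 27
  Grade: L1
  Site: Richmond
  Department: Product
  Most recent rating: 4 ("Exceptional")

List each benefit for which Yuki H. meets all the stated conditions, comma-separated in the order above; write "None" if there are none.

Home Office Allowance, Short-Term Disability

Service from 3 Mar 2022 to 2022-06-19: 108 days.
Unlimited PTO Program — service 108 days < 120 days ✗ → not eligible.
Paid Family Leave — status part-time ✗ (requires full-time or seasonal) → not eligible.
Paid Sabbatical — status part-time ✓; service 108 days < 24 months (≈720 days) ✗ → not eligible.
Professional Development Fund — status part-time ✓; service 108 days ≥ 4 weeks (≈28 days) ✓; site Richmond ✗ (not Portland) → not eligible.
Home Office Allowance — status part-time ✓; service 108 days ≥ 1 month (≈30 days) ✓; age 27 ≥ 21 ✓; rating 4 ≥ 2 ✓; 25 hrs/wk ≥ 25 ✓ → eligible.
Legal Services Plan — status part-time ✓; service 108 days < 18 months (≈540 days) ✗ → not eligible.
Short-Term Disability — service 108 days ≥ 12 weeks (≈84 days) ✓; rating 4 ≥ 3 ✓; dept Product ✓; site Richmond ✓; age 27 ≥ 21 ✓ → eligible.
Floating Holidays — service 108 days < 18 months (≈540 days) ✗ → not eligible.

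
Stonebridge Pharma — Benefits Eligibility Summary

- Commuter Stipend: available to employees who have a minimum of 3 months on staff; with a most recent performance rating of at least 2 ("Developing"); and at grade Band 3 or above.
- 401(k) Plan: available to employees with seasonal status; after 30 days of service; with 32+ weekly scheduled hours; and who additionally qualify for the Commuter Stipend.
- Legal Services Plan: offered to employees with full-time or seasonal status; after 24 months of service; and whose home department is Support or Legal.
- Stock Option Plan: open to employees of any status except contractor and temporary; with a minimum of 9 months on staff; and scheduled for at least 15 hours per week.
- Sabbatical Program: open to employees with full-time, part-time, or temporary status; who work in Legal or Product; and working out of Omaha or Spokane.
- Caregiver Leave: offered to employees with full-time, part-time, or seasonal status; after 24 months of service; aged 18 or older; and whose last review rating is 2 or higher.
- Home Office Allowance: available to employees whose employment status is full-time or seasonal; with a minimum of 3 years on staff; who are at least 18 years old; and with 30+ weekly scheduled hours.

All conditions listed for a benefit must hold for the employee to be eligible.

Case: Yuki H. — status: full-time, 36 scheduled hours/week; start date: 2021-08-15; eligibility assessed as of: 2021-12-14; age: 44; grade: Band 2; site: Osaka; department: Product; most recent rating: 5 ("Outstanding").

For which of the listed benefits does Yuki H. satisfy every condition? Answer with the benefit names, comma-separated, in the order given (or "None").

Service from 2021-08-15 to 2021-12-14: 121 days.
Commuter Stipend — service 121 days ≥ 3 months (≈90 days) ✓; rating 5 ≥ 2 ✓; grade Band 2 < Band 3 ✗ → not eligible.
401(k) Plan — status full-time ✗ (requires seasonal) → not eligible.
Legal Services Plan — status full-time ✓; service 121 days < 24 months (≈720 days) ✗ → not eligible.
Stock Option Plan — status full-time ✓ (not excluded); service 121 days < 9 months (≈270 days) ✗ → not eligible.
Sabbatical Program — status full-time ✓; dept Product ✓; site Osaka ✗ (not Omaha or Spokane) → not eligible.
Caregiver Leave — status full-time ✓; service 121 days < 24 months (≈720 days) ✗ → not eligible.
Home Office Allowance — status full-time ✓; service 121 days < 3 years (≈1095 days) ✗ → not eligible.

None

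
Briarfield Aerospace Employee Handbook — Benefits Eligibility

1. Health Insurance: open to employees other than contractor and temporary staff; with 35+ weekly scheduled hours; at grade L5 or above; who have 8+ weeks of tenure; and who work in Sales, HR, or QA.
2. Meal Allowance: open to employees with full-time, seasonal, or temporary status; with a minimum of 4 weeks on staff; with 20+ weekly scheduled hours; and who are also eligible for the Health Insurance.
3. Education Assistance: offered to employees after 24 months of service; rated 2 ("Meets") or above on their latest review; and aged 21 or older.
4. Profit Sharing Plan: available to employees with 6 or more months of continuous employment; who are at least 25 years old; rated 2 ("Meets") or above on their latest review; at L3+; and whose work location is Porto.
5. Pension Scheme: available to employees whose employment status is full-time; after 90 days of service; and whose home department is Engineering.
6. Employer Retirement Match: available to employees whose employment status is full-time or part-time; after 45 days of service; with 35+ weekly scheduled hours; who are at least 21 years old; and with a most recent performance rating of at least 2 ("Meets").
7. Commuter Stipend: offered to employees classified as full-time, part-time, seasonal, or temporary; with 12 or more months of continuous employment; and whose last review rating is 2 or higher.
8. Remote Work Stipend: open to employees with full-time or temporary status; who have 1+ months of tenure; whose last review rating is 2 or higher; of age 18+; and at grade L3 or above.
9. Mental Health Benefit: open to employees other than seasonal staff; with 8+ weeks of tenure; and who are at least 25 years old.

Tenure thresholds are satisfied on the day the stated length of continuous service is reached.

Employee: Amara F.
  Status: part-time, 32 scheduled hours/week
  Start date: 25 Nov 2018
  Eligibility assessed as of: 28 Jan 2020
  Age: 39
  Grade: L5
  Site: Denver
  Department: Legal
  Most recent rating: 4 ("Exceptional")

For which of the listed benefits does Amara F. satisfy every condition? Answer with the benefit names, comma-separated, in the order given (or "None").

Service from 25 Nov 2018 to 28 Jan 2020: 429 days.
Health Insurance — status part-time ✓ (not excluded); 32 hrs/wk < 35 ✗ → not eligible.
Meal Allowance — status part-time ✗ (requires full-time, seasonal, or temporary) → not eligible.
Education Assistance — service 429 days < 24 months (≈720 days) ✗ → not eligible.
Profit Sharing Plan — service 429 days ≥ 6 months (≈180 days) ✓; age 39 ≥ 25 ✓; rating 4 ≥ 2 ✓; grade L5 ≥ L3 ✓; site Denver ✗ (not Porto) → not eligible.
Pension Scheme — status part-time ✗ (requires full-time) → not eligible.
Employer Retirement Match — status part-time ✓; service 429 days ≥ 45 days ✓; 32 hrs/wk < 35 ✗ → not eligible.
Commuter Stipend — status part-time ✓; service 429 days ≥ 12 months (≈360 days) ✓; rating 4 ≥ 2 ✓ → eligible.
Remote Work Stipend — status part-time ✗ (requires full-time or temporary) → not eligible.
Mental Health Benefit — status part-time ✓ (not excluded); service 429 days ≥ 8 weeks (≈56 days) ✓; age 39 ≥ 25 ✓ → eligible.

Commuter Stipend, Mental Health Benefit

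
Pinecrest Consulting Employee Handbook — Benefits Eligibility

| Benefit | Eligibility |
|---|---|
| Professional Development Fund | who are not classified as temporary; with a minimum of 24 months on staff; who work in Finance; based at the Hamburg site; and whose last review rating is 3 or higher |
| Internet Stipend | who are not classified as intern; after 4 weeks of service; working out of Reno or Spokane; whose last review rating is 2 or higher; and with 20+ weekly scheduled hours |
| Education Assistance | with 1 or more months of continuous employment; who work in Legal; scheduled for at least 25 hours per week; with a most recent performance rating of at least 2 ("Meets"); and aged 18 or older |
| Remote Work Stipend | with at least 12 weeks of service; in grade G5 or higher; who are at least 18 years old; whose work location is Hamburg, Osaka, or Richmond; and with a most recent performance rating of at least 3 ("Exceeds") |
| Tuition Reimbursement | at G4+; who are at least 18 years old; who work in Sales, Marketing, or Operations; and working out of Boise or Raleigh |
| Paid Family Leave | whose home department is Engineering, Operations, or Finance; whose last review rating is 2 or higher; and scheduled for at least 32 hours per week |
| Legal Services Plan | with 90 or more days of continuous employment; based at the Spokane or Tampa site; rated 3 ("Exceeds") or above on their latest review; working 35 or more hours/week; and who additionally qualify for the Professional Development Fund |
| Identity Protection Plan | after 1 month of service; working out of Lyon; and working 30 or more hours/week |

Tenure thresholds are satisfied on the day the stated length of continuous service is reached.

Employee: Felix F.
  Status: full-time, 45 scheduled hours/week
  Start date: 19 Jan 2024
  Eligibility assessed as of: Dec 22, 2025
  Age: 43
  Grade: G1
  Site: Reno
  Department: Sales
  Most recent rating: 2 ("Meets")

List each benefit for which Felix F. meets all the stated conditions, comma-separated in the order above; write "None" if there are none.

Internet Stipend

Service from 19 Jan 2024 to Dec 22, 2025: 703 days.
Professional Development Fund — status full-time ✓ (not excluded); service 703 days < 24 months (≈720 days) ✗ → not eligible.
Internet Stipend — status full-time ✓ (not excluded); service 703 days ≥ 4 weeks (≈28 days) ✓; site Reno ✓; rating 2 ≥ 2 ✓; 45 hrs/wk ≥ 20 ✓ → eligible.
Education Assistance — service 703 days ≥ 1 month (≈30 days) ✓; dept Sales ✗ → not eligible.
Remote Work Stipend — service 703 days ≥ 12 weeks (≈84 days) ✓; grade G1 < G5 ✗ → not eligible.
Tuition Reimbursement — grade G1 < G4 ✗ → not eligible.
Paid Family Leave — dept Sales ✗ → not eligible.
Legal Services Plan — service 703 days ≥ 90 days ✓; site Reno ✗ (not Spokane or Tampa) → not eligible.
Identity Protection Plan — service 703 days ≥ 1 month (≈30 days) ✓; site Reno ✗ (not Lyon) → not eligible.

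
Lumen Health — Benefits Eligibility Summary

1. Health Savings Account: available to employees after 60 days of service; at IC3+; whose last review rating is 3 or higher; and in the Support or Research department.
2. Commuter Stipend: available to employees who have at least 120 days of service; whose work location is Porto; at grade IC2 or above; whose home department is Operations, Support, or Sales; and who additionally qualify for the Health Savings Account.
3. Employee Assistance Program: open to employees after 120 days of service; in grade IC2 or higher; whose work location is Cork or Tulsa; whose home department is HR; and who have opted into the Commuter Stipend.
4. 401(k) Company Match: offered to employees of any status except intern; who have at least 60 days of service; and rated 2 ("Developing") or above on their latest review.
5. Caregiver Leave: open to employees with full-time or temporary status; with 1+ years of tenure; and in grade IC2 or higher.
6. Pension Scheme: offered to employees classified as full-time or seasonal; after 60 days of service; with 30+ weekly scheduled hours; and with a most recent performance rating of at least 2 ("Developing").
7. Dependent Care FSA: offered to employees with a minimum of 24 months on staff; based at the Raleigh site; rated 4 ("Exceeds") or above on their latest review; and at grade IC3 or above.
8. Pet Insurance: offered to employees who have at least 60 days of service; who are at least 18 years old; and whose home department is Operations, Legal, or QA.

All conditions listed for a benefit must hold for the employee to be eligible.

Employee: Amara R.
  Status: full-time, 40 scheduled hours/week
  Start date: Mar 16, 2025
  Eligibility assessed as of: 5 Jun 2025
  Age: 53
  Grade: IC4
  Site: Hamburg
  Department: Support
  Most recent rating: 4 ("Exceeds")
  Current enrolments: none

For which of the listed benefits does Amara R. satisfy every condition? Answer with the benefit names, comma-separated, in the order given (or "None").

Health Savings Account, 401(k) Company Match, Pension Scheme

Service from Mar 16, 2025 to 5 Jun 2025: 81 days.
Health Savings Account — service 81 days ≥ 60 days ✓; grade IC4 ≥ IC3 ✓; rating 4 ≥ 3 ✓; dept Support ✓ → eligible.
Commuter Stipend — service 81 days < 120 days ✗ → not eligible.
Employee Assistance Program — service 81 days < 120 days ✗ → not eligible.
401(k) Company Match — status full-time ✓ (not excluded); service 81 days ≥ 60 days ✓; rating 4 ≥ 2 ✓ → eligible.
Caregiver Leave — status full-time ✓; service 81 days < 1 year (≈365 days) ✗ → not eligible.
Pension Scheme — status full-time ✓; service 81 days ≥ 60 days ✓; 40 hrs/wk ≥ 30 ✓; rating 4 ≥ 2 ✓ → eligible.
Dependent Care FSA — service 81 days < 24 months (≈720 days) ✗ → not eligible.
Pet Insurance — service 81 days ≥ 60 days ✓; age 53 ≥ 18 ✓; dept Support ✗ → not eligible.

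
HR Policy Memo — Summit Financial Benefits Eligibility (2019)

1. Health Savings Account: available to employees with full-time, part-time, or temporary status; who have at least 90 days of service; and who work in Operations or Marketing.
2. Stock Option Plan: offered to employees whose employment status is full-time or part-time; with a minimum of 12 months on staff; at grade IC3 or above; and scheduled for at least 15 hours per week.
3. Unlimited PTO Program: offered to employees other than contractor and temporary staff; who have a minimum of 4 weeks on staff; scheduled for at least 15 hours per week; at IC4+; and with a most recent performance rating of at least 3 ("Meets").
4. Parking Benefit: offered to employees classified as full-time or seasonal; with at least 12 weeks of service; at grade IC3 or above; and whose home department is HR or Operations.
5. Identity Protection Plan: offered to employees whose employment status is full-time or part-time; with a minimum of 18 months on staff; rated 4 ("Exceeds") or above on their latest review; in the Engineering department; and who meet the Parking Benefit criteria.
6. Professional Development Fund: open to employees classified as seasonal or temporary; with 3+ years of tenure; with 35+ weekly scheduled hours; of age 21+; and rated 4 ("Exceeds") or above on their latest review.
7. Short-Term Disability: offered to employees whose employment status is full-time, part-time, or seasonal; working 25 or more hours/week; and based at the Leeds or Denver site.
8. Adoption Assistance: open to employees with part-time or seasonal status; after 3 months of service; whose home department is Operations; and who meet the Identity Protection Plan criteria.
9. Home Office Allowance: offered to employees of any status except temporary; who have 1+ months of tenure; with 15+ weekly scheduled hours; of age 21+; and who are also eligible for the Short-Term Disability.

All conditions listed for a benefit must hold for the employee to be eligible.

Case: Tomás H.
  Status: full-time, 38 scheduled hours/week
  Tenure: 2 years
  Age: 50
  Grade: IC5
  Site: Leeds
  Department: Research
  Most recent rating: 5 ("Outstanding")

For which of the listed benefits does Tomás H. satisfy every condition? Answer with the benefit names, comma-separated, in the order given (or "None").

Stock Option Plan, Unlimited PTO Program, Short-Term Disability, Home Office Allowance

Health Savings Account — status full-time ✓; service 2 years ≥ 90 days ✓; dept Research ✗ → not eligible.
Stock Option Plan — status full-time ✓; service 2 years ≥ 12 months (≈360 days) ✓; grade IC5 ≥ IC3 ✓; 38 hrs/wk ≥ 15 ✓ → eligible.
Unlimited PTO Program — status full-time ✓ (not excluded); service 2 years ≥ 4 weeks (≈28 days) ✓; 38 hrs/wk ≥ 15 ✓; grade IC5 ≥ IC4 ✓; rating 5 ≥ 3 ✓ → eligible.
Parking Benefit — status full-time ✓; service 2 years ≥ 12 weeks (≈84 days) ✓; grade IC5 ≥ IC3 ✓; dept Research ✗ → not eligible.
Identity Protection Plan — status full-time ✓; service 2 years ≥ 18 months (≈540 days) ✓; rating 5 ≥ 4 ✓; dept Research ✗ → not eligible.
Professional Development Fund — status full-time ✗ (requires seasonal or temporary) → not eligible.
Short-Term Disability — status full-time ✓; 38 hrs/wk ≥ 25 ✓; site Leeds ✓ → eligible.
Adoption Assistance — status full-time ✗ (requires part-time or seasonal) → not eligible.
Home Office Allowance — status full-time ✓ (not excluded); service 2 years ≥ 1 month (≈30 days) ✓; 38 hrs/wk ≥ 15 ✓; age 50 ≥ 21 ✓; eligible for Short-Term Disability ✓ → eligible.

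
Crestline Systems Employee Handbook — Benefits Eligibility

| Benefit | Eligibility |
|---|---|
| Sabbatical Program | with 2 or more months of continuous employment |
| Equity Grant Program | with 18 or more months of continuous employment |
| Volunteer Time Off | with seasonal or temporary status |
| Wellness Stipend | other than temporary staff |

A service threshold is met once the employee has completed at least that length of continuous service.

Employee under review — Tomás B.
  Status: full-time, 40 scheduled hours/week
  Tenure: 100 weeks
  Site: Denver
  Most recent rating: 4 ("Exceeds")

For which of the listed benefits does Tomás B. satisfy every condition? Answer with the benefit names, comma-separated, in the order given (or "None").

Sabbatical Program — service 100 weeks ≥ 2 months (≈60 days) ✓ → eligible.
Equity Grant Program — service 100 weeks ≥ 18 months (≈540 days) ✓ → eligible.
Volunteer Time Off — status full-time ✗ (requires seasonal or temporary) → not eligible.
Wellness Stipend — status full-time ✓ (not excluded) → eligible.

Sabbatical Program, Equity Grant Program, Wellness Stipend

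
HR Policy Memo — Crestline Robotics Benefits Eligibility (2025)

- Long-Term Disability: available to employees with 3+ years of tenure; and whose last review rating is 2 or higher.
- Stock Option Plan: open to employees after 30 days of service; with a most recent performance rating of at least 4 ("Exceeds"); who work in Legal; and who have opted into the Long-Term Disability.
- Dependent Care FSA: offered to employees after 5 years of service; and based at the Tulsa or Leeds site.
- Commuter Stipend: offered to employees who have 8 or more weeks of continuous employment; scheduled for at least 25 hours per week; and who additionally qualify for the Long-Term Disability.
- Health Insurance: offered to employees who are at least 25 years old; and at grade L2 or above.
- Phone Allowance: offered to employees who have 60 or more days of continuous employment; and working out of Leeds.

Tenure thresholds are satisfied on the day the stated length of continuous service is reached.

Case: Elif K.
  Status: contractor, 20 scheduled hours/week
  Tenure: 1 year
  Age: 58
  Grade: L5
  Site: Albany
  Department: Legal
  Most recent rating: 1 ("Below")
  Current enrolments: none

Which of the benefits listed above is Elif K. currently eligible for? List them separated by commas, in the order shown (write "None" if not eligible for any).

Long-Term Disability — service 1 year < 3 years ✗ → not eligible.
Stock Option Plan — service 1 year ≥ 30 days ✓; rating 1 < 4 ✗ → not eligible.
Dependent Care FSA — service 1 year < 5 years ✗ → not eligible.
Commuter Stipend — service 1 year ≥ 8 weeks (≈56 days) ✓; 20 hrs/wk < 25 ✗ → not eligible.
Health Insurance — age 58 ≥ 25 ✓; grade L5 ≥ L2 ✓ → eligible.
Phone Allowance — service 1 year ≥ 60 days ✓; site Albany ✗ (not Leeds) → not eligible.

Health Insurance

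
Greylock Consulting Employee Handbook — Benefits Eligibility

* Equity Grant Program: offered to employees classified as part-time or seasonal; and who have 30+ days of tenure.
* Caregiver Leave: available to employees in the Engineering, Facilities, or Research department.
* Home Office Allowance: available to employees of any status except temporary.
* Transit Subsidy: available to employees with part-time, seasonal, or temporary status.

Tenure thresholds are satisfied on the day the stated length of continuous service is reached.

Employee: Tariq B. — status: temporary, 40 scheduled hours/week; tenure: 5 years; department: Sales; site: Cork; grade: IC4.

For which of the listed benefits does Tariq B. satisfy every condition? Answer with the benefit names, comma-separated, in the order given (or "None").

Transit Subsidy

Equity Grant Program — status temporary ✗ (requires part-time or seasonal) → not eligible.
Caregiver Leave — dept Sales ✗ → not eligible.
Home Office Allowance — status temporary ✗ (excluded) → not eligible.
Transit Subsidy — status temporary ✓ → eligible.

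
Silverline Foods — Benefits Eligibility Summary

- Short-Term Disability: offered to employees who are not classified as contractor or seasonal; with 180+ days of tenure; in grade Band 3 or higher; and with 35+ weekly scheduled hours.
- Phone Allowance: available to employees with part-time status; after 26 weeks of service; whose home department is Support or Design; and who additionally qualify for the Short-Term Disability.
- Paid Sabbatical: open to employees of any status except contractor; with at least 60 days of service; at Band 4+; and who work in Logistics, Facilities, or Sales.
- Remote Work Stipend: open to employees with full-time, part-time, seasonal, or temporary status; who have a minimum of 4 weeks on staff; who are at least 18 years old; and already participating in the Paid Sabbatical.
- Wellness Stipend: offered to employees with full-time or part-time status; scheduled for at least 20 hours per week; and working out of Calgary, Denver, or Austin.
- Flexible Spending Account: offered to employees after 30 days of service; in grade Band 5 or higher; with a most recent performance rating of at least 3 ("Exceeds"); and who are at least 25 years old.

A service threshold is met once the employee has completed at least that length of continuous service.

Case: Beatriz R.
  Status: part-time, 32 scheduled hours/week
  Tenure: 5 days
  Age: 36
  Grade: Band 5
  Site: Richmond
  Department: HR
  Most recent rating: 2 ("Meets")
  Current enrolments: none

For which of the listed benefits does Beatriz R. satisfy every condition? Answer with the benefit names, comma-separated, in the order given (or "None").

Short-Term Disability — status part-time ✓ (not excluded); service 5 days < 180 days ✗ → not eligible.
Phone Allowance — status part-time ✓; service 5 days < 26 weeks (≈182 days) ✗ → not eligible.
Paid Sabbatical — status part-time ✓ (not excluded); service 5 days < 60 days ✗ → not eligible.
Remote Work Stipend — status part-time ✓; service 5 days < 4 weeks (≈28 days) ✗ → not eligible.
Wellness Stipend — status part-time ✓; 32 hrs/wk ≥ 20 ✓; site Richmond ✗ (not Calgary, Denver, or Austin) → not eligible.
Flexible Spending Account — service 5 days < 30 days ✗ → not eligible.

None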